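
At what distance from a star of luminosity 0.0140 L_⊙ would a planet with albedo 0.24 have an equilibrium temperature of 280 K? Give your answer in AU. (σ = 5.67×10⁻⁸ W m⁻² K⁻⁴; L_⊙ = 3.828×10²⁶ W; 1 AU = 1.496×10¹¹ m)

d ≈ 0.102 AU

L = 0.0140 × 3.828×10²⁶ = 5.36×10²⁴ W.
From T_eq⁴ = L(1−A)/(16πσd²): d = √[L(1−A)/(16πσT_eq⁴)].
d = √[5.36×10²⁴ × 0.76 / (16π × 5.67×10⁻⁸ × (280)⁴)] = 1.52×10¹⁰ m = 0.102 AU.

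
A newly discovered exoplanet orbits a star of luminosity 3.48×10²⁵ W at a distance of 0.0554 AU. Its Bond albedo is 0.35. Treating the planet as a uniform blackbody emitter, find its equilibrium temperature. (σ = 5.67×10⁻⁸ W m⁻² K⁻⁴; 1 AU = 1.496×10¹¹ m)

d = 0.0554 AU = 8.29×10⁹ m.
Flux: S = L/(4πd²) = 3.48×10²⁵/(4π×(8.29×10⁹)²) = 4.03×10⁴ W m⁻².
Energy balance: absorbed = emitted ⇒ πR²·S(1−A) = 4πR²·σT_eq⁴, so T_eq⁴ = S(1−A)/(4σ).
T_eq = [4.03×10⁴ × 0.65 / (4 × 5.67×10⁻⁸)]^(1/4) = (1.16×10¹¹)^(1/4) = 583 K.

T_eq ≈ 583 K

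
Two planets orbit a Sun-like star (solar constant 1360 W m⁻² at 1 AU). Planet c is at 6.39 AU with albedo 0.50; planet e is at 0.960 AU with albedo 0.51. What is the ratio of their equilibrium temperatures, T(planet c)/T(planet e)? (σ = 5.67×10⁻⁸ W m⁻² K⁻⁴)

T₁/T₂ ≈ 0.390

T_eq = [S₀(1−A)/(4σd²)]^(1/4), so T ∝ (1−A)^(1/4) / √d.
T₁ = [1360×0.50/(4×5.67×10⁻⁸×6.39²)]^(1/4) = 92.57 K.
T₂ = [1360×0.49/(4×5.67×10⁻⁸×0.960²)]^(1/4) = 237.62 K.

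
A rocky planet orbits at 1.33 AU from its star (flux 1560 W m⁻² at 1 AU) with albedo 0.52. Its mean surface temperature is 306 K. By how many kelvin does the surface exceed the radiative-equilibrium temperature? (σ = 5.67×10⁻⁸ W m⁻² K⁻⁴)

ΔT ≈ 98.1 K

S = 1560/1.33² = 881.9 W m⁻².
T_eq = [S(1−A)/(4σ)]^(1/4) = [881.9×0.48/(4×5.67×10⁻⁸)]^(1/4) = 207.9 K.
ΔT = T_surf − T_eq = 306 − 207.9.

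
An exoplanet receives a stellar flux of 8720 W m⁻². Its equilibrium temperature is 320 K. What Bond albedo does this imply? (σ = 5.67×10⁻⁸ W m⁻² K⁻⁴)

A ≈ 0.73

From T_eq⁴ = S(1−A)/(4σ): 1−A = 4σT_eq⁴/S.
1−A = 4 × 5.67×10⁻⁸ × (320)⁴ / 8720 = 0.273.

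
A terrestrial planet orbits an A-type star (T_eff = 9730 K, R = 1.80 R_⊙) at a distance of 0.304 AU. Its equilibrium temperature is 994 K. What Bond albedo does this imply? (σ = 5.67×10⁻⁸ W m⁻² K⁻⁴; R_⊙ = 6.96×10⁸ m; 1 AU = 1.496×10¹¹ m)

A ≈ 0.43

R_⋆ = 1.80 × 6.96×10⁸ = 1.25×10⁹ m.
d = 0.304 AU = 4.55×10¹⁰ m.
L = 4πR_⋆²σT_⋆⁴ = 4π(1.25×10⁹)² × 5.67×10⁻⁸ × (9730)⁴ = 1.00×10²⁸ W.
S = L/(4πd²) = 3.86×10⁵ W m⁻².
From T_eq⁴ = S(1−A)/(4σ): 1−A = 4σT_eq⁴/S.
1−A = 4 × 5.67×10⁻⁸ × (994)⁴ / 3.86×10⁵ = 0.574.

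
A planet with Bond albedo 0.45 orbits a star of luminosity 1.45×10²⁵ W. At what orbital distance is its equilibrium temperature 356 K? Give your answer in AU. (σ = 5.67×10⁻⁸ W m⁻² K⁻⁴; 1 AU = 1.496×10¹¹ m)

From T_eq⁴ = L(1−A)/(16πσd²): d = √[L(1−A)/(16πσT_eq⁴)].
d = √[1.45×10²⁵ × 0.55 / (16π × 5.67×10⁻⁸ × (356)⁴)] = 1.32×10¹⁰ m = 0.0882 AU.

d ≈ 0.0882 AU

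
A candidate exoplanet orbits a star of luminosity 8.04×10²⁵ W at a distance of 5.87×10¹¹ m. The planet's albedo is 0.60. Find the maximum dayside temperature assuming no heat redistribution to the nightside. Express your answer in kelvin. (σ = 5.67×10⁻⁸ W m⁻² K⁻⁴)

T_ss ≈ 107 K

Flux: S = L/(4πd²) = 8.04×10²⁵/(4π×(5.87×10¹¹)²) = 18.6 W m⁻².
With no redistribution each surface element balances locally: S(1−A) = σT⁴.
T = [18.6 × 0.40 / 5.67×10⁻⁸]^(1/4) = (1.31×10⁸)^(1/4) = 107 K.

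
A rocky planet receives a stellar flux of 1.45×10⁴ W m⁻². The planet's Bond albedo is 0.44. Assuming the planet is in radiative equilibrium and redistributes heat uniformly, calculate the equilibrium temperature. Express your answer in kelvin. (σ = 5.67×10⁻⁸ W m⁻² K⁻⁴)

T_eq ≈ 435 K

Energy balance: absorbed = emitted ⇒ πR²·S(1−A) = 4πR²·σT_eq⁴, so T_eq⁴ = S(1−A)/(4σ).
T_eq = [1.45×10⁴ × 0.56 / (4 × 5.67×10⁻⁸)]^(1/4) = (3.58×10¹⁰)^(1/4) = 435 K.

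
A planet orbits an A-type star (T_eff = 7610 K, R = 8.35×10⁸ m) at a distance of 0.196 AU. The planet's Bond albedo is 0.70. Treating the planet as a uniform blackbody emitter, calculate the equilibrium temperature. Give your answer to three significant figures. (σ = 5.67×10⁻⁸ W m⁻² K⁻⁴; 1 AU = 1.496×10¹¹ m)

T_eq ≈ 672 K

d = 0.196 AU = 2.93×10¹⁰ m.
L = 4πR_⋆²σT_⋆⁴ = 4π(8.35×10⁸)² × 5.67×10⁻⁸ × (7610)⁴ = 1.67×10²⁷ W.
S = L/(4πd²) = 1.54×10⁵ W m⁻².
Energy balance: absorbed = emitted ⇒ πR²·S(1−A) = 4πR²·σT_eq⁴, so T_eq⁴ = S(1−A)/(4σ).
T_eq = [1.54×10⁵ × 0.30 / (4 × 5.67×10⁻⁸)]^(1/4) = (2.04×10¹¹)^(1/4) = 672 K.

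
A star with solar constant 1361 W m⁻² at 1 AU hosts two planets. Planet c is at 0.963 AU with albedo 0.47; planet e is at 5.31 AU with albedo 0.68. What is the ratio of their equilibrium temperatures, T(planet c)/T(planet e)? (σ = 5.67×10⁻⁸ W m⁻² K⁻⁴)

T₁/T₂ ≈ 2.664

T_eq = [S₀(1−A)/(4σd²)]^(1/4), so T ∝ (1−A)^(1/4) / √d.
T₁ = [1361×0.53/(4×5.67×10⁻⁸×0.963²)]^(1/4) = 242.00 K.
T₂ = [1361×0.32/(4×5.67×10⁻⁸×5.31²)]^(1/4) = 90.84 K.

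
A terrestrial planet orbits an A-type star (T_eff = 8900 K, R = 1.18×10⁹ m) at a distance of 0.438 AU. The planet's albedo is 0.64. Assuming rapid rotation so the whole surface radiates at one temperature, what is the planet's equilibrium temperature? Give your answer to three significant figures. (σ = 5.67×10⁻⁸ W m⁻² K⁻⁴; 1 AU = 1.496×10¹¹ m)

T_eq ≈ 654 K

d = 0.438 AU = 6.55×10¹⁰ m.
L = 4πR_⋆²σT_⋆⁴ = 4π(1.18×10⁹)² × 5.67×10⁻⁸ × (8900)⁴ = 6.22×10²⁷ W.
S = L/(4πd²) = 1.15×10⁵ W m⁻².
Energy balance: absorbed = emitted ⇒ πR²·S(1−A) = 4πR²·σT_eq⁴, so T_eq⁴ = S(1−A)/(4σ).
T_eq = [1.15×10⁵ × 0.36 / (4 × 5.67×10⁻⁸)]^(1/4) = (1.83×10¹¹)^(1/4) = 654 K.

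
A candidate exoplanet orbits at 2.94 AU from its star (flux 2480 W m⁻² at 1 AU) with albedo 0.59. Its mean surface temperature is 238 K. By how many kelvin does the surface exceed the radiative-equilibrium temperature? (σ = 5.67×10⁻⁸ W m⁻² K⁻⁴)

ΔT ≈ 87.1 K

S = 2480/2.94² = 286.9 W m⁻².
T_eq = [S(1−A)/(4σ)]^(1/4) = [286.9×0.41/(4×5.67×10⁻⁸)]^(1/4) = 150.9 K.
ΔT = T_surf − T_eq = 238 − 150.9.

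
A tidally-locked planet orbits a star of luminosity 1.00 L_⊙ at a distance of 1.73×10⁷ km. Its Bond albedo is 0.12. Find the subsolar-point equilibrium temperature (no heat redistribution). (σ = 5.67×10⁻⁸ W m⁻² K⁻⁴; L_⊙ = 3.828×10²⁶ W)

T_ss ≈ 1120 K

d = 1.73×10⁷ km = 1.73×10¹⁰ m.
L = 1.00 × 3.828×10²⁶ = 3.83×10²⁶ W.
Flux: S = L/(4πd²) = 3.83×10²⁶/(4π×(1.73×10¹⁰)²) = 1.02×10⁵ W m⁻².
At the subsolar point the surface absorbs S(1−A) and emits σT⁴ per unit area — no factor of 4, since only the local patch is in balance.
T = [1.02×10⁵ × 0.88 / 5.67×10⁻⁸]^(1/4) = (1.58×10¹²)^(1/4) = 1120 K.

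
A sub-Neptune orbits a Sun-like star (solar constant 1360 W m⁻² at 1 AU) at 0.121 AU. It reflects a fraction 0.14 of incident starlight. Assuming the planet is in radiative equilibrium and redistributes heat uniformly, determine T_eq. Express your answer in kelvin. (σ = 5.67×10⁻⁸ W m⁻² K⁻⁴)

T_eq ≈ 770 K

Flux at 0.121 AU: S = 1360/0.121² = 9.29×10⁴ W m⁻².
Energy balance: absorbed = emitted ⇒ πR²·S(1−A) = 4πR²·σT_eq⁴, so T_eq⁴ = S(1−A)/(4σ).
T_eq = [9.29×10⁴ × 0.86 / (4 × 5.67×10⁻⁸)]^(1/4) = (3.52×10¹¹)^(1/4) = 770 K.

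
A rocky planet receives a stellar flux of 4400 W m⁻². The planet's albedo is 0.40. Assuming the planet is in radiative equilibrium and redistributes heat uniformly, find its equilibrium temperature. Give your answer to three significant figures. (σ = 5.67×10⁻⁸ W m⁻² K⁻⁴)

Energy balance: absorbed = emitted ⇒ πR²·S(1−A) = 4πR²·σT_eq⁴, so T_eq⁴ = S(1−A)/(4σ).
T_eq = [4400 × 0.60 / (4 × 5.67×10⁻⁸)]^(1/4) = (1.16×10¹⁰)^(1/4) = 328 K.

T_eq ≈ 328 K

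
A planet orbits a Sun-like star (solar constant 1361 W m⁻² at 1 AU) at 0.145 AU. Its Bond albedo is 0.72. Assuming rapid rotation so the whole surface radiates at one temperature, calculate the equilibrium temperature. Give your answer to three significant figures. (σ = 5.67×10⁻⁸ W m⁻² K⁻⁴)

T_eq ≈ 532 K

Flux at 0.145 AU: S = 1361/0.145² = 6.47×10⁴ W m⁻².
Energy balance: absorbed = emitted ⇒ πR²·S(1−A) = 4πR²·σT_eq⁴, so T_eq⁴ = S(1−A)/(4σ).
T_eq = [6.47×10⁴ × 0.28 / (4 × 5.67×10⁻⁸)]^(1/4) = (7.99×10¹⁰)^(1/4) = 532 K.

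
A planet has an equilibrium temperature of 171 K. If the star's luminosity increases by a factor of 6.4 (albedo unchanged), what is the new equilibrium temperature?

T_eq ∝ L^(1/4) · d^(−1/2).
T′ = 171 × 6.4^(1/4) = 272 K.

T_eq ≈ 272 K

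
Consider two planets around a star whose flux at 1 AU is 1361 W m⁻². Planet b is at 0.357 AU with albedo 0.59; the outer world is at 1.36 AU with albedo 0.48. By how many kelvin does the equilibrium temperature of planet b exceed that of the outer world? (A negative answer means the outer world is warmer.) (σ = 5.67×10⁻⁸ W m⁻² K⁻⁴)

ΔT ≈ 170.1 K

T_eq = [S₀(1−A)/(4σd²)]^(1/4), so T ∝ (1−A)^(1/4) / √d.
T₁ = [1361×0.41/(4×5.67×10⁻⁸×0.357²)]^(1/4) = 372.75 K.
T₂ = [1361×0.52/(4×5.67×10⁻⁸×1.36²)]^(1/4) = 202.67 K.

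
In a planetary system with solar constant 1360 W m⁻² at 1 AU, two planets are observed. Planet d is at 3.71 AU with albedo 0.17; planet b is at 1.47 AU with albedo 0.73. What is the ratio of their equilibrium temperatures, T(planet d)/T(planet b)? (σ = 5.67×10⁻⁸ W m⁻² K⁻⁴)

T_eq = [S₀(1−A)/(4σd²)]^(1/4), so T ∝ (1−A)^(1/4) / √d.
T₁ = [1360×0.83/(4×5.67×10⁻⁸×3.71²)]^(1/4) = 137.90 K.
T₂ = [1360×0.27/(4×5.67×10⁻⁸×1.47²)]^(1/4) = 165.45 K.

T₁/T₂ ≈ 0.833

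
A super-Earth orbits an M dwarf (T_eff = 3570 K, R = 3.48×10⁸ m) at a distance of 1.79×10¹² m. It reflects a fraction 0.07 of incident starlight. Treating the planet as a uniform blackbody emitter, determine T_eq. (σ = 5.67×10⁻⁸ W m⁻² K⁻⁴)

L = 4πR_⋆²σT_⋆⁴ = 4π(3.48×10⁸)² × 5.67×10⁻⁸ × (3570)⁴ = 1.40×10²⁵ W.
S = L/(4πd²) = 0.348 W m⁻².
Energy balance: absorbed = emitted ⇒ πR²·S(1−A) = 4πR²·σT_eq⁴, so T_eq⁴ = S(1−A)/(4σ).
T_eq = [0.348 × 0.93 / (4 × 5.67×10⁻⁸)]^(1/4) = (1.43×10⁶)^(1/4) = 34.6 K.

T_eq ≈ 34.6 K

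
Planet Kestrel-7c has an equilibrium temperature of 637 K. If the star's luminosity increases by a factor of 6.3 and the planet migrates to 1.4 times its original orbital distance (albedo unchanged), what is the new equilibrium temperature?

T_eq ≈ 853 K

T_eq ∝ L^(1/4) · d^(−1/2).
T′ = 637 × 6.3^(1/4) / 1.4^(1/2) = 853 K.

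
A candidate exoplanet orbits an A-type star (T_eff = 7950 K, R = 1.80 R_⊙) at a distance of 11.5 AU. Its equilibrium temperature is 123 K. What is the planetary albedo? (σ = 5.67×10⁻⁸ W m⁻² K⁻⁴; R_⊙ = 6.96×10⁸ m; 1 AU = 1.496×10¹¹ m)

R_⋆ = 1.80 × 6.96×10⁸ = 1.25×10⁹ m.
d = 11.5 AU = 1.72×10¹² m.
L = 4πR_⋆²σT_⋆⁴ = 4π(1.25×10⁹)² × 5.67×10⁻⁸ × (7950)⁴ = 4.47×10²⁷ W.
S = L/(4πd²) = 120 W m⁻².
From T_eq⁴ = S(1−A)/(4σ): 1−A = 4σT_eq⁴/S.
1−A = 4 × 5.67×10⁻⁸ × (123)⁴ / 120 = 0.432.

A ≈ 0.57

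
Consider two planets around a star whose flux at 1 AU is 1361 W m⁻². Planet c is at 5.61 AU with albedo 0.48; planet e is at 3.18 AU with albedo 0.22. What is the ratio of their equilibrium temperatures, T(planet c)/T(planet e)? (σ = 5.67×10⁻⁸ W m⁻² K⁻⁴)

T_eq = [S₀(1−A)/(4σd²)]^(1/4), so T ∝ (1−A)^(1/4) / √d.
T₁ = [1361×0.52/(4×5.67×10⁻⁸×5.61²)]^(1/4) = 99.79 K.
T₂ = [1361×0.78/(4×5.67×10⁻⁸×3.18²)]^(1/4) = 146.68 K.

T₁/T₂ ≈ 0.680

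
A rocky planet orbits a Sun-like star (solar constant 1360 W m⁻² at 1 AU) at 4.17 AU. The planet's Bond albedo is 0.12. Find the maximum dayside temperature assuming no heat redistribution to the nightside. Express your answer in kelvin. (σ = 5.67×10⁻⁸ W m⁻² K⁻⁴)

Flux at 4.17 AU: S = 1360/4.17² = 78.2 W m⁻².
With no redistribution each surface element balances locally: S(1−A) = σT⁴.
T = [78.2 × 0.88 / 5.67×10⁻⁸]^(1/4) = (1.21×10⁹)^(1/4) = 187 K.

T_ss ≈ 187 K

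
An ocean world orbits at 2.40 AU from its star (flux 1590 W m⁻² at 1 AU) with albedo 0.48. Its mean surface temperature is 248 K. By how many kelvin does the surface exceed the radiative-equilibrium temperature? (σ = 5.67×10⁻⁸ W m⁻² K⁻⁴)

S = 1590/2.40² = 276.0 W m⁻².
T_eq = [S(1−A)/(4σ)]^(1/4) = [276.0×0.52/(4×5.67×10⁻⁸)]^(1/4) = 158.6 K.
ΔT = T_surf − T_eq = 248 − 158.6.

ΔT ≈ 89.4 K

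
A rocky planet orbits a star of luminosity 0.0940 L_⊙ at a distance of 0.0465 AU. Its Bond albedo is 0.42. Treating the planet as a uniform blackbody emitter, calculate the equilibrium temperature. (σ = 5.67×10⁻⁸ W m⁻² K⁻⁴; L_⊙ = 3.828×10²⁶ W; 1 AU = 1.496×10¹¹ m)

d = 0.0465 AU = 6.96×10⁹ m.
L = 0.0940 × 3.828×10²⁶ = 3.60×10²⁵ W.
Flux: S = L/(4πd²) = 3.60×10²⁵/(4π×(6.96×10⁹)²) = 5.92×10⁴ W m⁻².
Energy balance: absorbed = emitted ⇒ πR²·S(1−A) = 4πR²·σT_eq⁴, so T_eq⁴ = S(1−A)/(4σ).
T_eq = [5.92×10⁴ × 0.58 / (4 × 5.67×10⁻⁸)]^(1/4) = (1.51×10¹¹)^(1/4) = 624 K.

T_eq ≈ 624 K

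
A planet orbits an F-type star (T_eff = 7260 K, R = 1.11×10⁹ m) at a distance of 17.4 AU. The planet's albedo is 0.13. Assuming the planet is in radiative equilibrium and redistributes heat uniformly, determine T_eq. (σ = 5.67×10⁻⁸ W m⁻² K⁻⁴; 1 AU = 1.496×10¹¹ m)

d = 17.4 AU = 2.60×10¹² m.
L = 4πR_⋆²σT_⋆⁴ = 4π(1.11×10⁹)² × 5.67×10⁻⁸ × (7260)⁴ = 2.44×10²⁷ W.
S = L/(4πd²) = 28.6 W m⁻².
Energy balance: absorbed = emitted ⇒ πR²·S(1−A) = 4πR²·σT_eq⁴, so T_eq⁴ = S(1−A)/(4σ).
T_eq = [28.6 × 0.87 / (4 × 5.67×10⁻⁸)]^(1/4) = (1.10×10⁸)^(1/4) = 102 K.

T_eq ≈ 102 K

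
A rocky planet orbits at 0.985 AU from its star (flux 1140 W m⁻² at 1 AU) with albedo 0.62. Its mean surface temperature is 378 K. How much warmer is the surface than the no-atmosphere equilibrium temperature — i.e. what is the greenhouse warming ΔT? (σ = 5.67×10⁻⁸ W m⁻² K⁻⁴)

S = 1140/0.985² = 1175 W m⁻².
T_eq = [S(1−A)/(4σ)]^(1/4) = [1175×0.38/(4×5.67×10⁻⁸)]^(1/4) = 210.6 K.
ΔT = T_surf − T_eq = 378 − 210.6.

ΔT ≈ 167.4 K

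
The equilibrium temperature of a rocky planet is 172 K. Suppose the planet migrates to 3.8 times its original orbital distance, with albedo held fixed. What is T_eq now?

T_eq ∝ L^(1/4) · d^(−1/2).
T′ = 172 / 3.8^(1/2) = 88.2 K.

T_eq ≈ 88.2 K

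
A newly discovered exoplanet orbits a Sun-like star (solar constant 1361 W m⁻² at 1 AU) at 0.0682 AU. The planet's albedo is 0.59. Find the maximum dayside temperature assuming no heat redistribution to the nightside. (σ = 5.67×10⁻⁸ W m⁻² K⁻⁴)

T_ss ≈ 1210 K

Flux at 0.0682 AU: S = 1361/0.0682² = 2.93×10⁵ W m⁻².
With no redistribution each surface element balances locally: S(1−A) = σT⁴.
T = [2.93×10⁵ × 0.41 / 5.67×10⁻⁸]^(1/4) = (2.12×10¹²)^(1/4) = 1210 K.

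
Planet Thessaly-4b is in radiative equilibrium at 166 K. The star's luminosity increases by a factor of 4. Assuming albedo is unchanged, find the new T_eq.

T_eq ≈ 235 K

T_eq ∝ L^(1/4) · d^(−1/2).
T′ = 166 × 4^(1/4) = 235 K.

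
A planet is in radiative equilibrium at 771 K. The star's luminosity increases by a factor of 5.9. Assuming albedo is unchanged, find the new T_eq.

T_eq ≈ 1200 K

T_eq ∝ L^(1/4) · d^(−1/2).
T′ = 771 × 5.9^(1/4) = 1200 K.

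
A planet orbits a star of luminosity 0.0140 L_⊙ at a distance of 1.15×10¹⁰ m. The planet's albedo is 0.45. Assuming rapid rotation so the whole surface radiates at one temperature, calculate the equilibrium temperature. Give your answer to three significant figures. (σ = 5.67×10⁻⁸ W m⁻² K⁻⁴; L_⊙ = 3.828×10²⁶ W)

T_eq ≈ 297 K

L = 0.0140 × 3.828×10²⁶ = 5.36×10²⁴ W.
Flux: S = L/(4πd²) = 5.36×10²⁴/(4π×(1.15×10¹⁰)²) = 3220 W m⁻².
Energy balance: absorbed = emitted ⇒ πR²·S(1−A) = 4πR²·σT_eq⁴, so T_eq⁴ = S(1−A)/(4σ).
T_eq = [3220 × 0.55 / (4 × 5.67×10⁻⁸)]^(1/4) = (7.82×10⁹)^(1/4) = 297 K.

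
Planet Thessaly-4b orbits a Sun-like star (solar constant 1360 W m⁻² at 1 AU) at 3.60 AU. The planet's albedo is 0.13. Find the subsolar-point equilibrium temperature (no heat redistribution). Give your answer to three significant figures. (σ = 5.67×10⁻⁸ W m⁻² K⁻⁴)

T_ss ≈ 200 K

Flux at 3.60 AU: S = 1360/3.60² = 105 W m⁻².
At the subsolar point the surface absorbs S(1−A) and emits σT⁴ per unit area — no factor of 4, since only the local patch is in balance.
T = [105 × 0.87 / 5.67×10⁻⁸]^(1/4) = (1.61×10⁹)^(1/4) = 200 K.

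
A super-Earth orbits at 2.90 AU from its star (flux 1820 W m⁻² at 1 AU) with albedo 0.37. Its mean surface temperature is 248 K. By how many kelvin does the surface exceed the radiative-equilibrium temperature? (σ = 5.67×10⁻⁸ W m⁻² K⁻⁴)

S = 1820/2.90² = 216.4 W m⁻².
T_eq = [S(1−A)/(4σ)]^(1/4) = [216.4×0.63/(4×5.67×10⁻⁸)]^(1/4) = 156.6 K.
ΔT = T_surf − T_eq = 248 − 156.6.

ΔT ≈ 91.4 K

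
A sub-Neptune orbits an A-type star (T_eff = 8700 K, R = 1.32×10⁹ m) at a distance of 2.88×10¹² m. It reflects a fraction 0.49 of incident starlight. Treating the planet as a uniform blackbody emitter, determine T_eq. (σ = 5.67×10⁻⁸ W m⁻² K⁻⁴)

T_eq ≈ 111 K

L = 4πR_⋆²σT_⋆⁴ = 4π(1.32×10⁹)² × 5.67×10⁻⁸ × (8700)⁴ = 7.11×10²⁷ W.
S = L/(4πd²) = 68.2 W m⁻².
Energy balance: absorbed = emitted ⇒ πR²·S(1−A) = 4πR²·σT_eq⁴, so T_eq⁴ = S(1−A)/(4σ).
T_eq = [68.2 × 0.51 / (4 × 5.67×10⁻⁸)]^(1/4) = (1.53×10⁸)^(1/4) = 111 K.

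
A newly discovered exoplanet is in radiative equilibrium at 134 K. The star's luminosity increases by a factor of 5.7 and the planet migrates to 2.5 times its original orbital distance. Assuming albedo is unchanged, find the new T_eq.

T_eq ≈ 131 K

T_eq ∝ L^(1/4) · d^(−1/2).
T′ = 134 × 5.7^(1/4) / 2.5^(1/2) = 131 K.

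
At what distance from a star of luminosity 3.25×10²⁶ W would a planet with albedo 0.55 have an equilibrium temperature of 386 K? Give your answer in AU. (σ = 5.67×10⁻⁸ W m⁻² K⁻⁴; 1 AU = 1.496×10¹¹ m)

From T_eq⁴ = L(1−A)/(16πσd²): d = √[L(1−A)/(16πσT_eq⁴)].
d = √[3.25×10²⁶ × 0.45 / (16π × 5.67×10⁻⁸ × (386)⁴)] = 4.81×10¹⁰ m = 0.321 AU.

d ≈ 0.321 AU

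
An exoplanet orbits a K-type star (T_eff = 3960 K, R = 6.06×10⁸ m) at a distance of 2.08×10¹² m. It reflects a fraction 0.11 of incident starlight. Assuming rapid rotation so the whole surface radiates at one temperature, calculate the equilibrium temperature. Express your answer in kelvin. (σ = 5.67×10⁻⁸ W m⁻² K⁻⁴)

T_eq ≈ 46.4 K

L = 4πR_⋆²σT_⋆⁴ = 4π(6.06×10⁸)² × 5.67×10⁻⁸ × (3960)⁴ = 6.43×10²⁵ W.
S = L/(4πd²) = 1.18 W m⁻².
Energy balance: absorbed = emitted ⇒ πR²·S(1−A) = 4πR²·σT_eq⁴, so T_eq⁴ = S(1−A)/(4σ).
T_eq = [1.18 × 0.89 / (4 × 5.67×10⁻⁸)]^(1/4) = (4.64×10⁶)^(1/4) = 46.4 K.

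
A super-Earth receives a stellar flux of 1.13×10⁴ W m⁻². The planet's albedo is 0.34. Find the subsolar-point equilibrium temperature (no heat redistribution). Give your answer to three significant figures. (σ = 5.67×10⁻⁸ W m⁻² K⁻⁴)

T_ss ≈ 602 K

At the subsolar point the surface absorbs S(1−A) and emits σT⁴ per unit area — no factor of 4, since only the local patch is in balance.
T = [1.13×10⁴ × 0.66 / 5.67×10⁻⁸]^(1/4) = (1.32×10¹¹)^(1/4) = 602 K.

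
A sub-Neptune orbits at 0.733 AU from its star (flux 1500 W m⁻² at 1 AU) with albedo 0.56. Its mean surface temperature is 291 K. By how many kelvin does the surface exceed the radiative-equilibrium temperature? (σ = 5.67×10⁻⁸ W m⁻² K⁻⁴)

S = 1500/0.733² = 2792 W m⁻².
T_eq = [S(1−A)/(4σ)]^(1/4) = [2792×0.44/(4×5.67×10⁻⁸)]^(1/4) = 271.3 K.
ΔT = T_surf − T_eq = 291 − 271.3.

ΔT ≈ 19.7 K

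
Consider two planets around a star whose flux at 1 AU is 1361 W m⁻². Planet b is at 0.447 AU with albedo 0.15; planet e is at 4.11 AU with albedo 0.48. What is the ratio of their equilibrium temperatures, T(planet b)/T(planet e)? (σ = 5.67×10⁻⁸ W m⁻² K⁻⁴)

T_eq = [S₀(1−A)/(4σd²)]^(1/4), so T ∝ (1−A)^(1/4) / √d.
T₁ = [1361×0.85/(4×5.67×10⁻⁸×0.447²)]^(1/4) = 399.72 K.
T₂ = [1361×0.52/(4×5.67×10⁻⁸×4.11²)]^(1/4) = 116.58 K.

T₁/T₂ ≈ 3.429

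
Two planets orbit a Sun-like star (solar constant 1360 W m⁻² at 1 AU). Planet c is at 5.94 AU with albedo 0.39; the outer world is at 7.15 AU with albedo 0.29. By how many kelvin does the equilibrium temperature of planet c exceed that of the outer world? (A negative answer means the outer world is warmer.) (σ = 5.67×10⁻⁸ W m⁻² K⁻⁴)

T_eq = [S₀(1−A)/(4σd²)]^(1/4), so T ∝ (1−A)^(1/4) / √d.
T₁ = [1360×0.61/(4×5.67×10⁻⁸×5.94²)]^(1/4) = 100.91 K.
T₂ = [1360×0.71/(4×5.67×10⁻⁸×7.15²)]^(1/4) = 95.53 K.

ΔT ≈ 5.4 K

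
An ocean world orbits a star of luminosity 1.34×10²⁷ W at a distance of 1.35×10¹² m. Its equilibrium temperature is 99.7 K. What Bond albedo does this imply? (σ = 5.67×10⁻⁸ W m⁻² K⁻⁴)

A ≈ 0.62

Flux: S = L/(4πd²) = 1.34×10²⁷/(4π×(1.35×10¹²)²) = 58.5 W m⁻².
From T_eq⁴ = S(1−A)/(4σ): 1−A = 4σT_eq⁴/S.
1−A = 4 × 5.67×10⁻⁸ × (99.7)⁴ / 58.5 = 0.383.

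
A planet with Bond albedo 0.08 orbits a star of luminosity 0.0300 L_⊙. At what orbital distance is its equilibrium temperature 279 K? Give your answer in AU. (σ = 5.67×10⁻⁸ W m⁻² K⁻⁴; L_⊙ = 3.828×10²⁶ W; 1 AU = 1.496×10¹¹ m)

d ≈ 0.165 AU

L = 0.0300 × 3.828×10²⁶ = 1.15×10²⁵ W.
From T_eq⁴ = L(1−A)/(16πσd²): d = √[L(1−A)/(16πσT_eq⁴)].
d = √[1.15×10²⁵ × 0.92 / (16π × 5.67×10⁻⁸ × (279)⁴)] = 2.47×10¹⁰ m = 0.165 AU.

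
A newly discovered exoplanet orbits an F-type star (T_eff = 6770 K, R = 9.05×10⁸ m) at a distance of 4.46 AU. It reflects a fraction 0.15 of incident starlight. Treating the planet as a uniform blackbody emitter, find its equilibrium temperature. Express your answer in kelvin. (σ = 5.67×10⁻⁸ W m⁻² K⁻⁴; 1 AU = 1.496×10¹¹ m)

d = 4.46 AU = 6.67×10¹¹ m.
L = 4πR_⋆²σT_⋆⁴ = 4π(9.05×10⁸)² × 5.67×10⁻⁸ × (6770)⁴ = 1.23×10²⁷ W.
S = L/(4πd²) = 219 W m⁻².
Energy balance: absorbed = emitted ⇒ πR²·S(1−A) = 4πR²·σT_eq⁴, so T_eq⁴ = S(1−A)/(4σ).
T_eq = [219 × 0.85 / (4 × 5.67×10⁻⁸)]^(1/4) = (8.21×10⁸)^(1/4) = 169 K.

T_eq ≈ 169 K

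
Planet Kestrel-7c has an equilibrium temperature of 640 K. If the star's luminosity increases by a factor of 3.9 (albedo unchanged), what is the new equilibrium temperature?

T_eq ≈ 899 K

T_eq ∝ L^(1/4) · d^(−1/2).
T′ = 640 × 3.9^(1/4) = 899 K.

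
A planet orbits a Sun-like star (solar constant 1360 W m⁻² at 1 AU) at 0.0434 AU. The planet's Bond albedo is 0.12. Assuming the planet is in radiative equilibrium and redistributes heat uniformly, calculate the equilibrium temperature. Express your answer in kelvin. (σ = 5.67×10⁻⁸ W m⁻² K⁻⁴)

Flux at 0.0434 AU: S = 1360/0.0434² = 7.22×10⁵ W m⁻².
Energy balance: absorbed = emitted ⇒ πR²·S(1−A) = 4πR²·σT_eq⁴, so T_eq⁴ = S(1−A)/(4σ).
T_eq = [7.22×10⁵ × 0.88 / (4 × 5.67×10⁻⁸)]^(1/4) = (2.80×10¹²)^(1/4) = 1290 K.

T_eq ≈ 1290 K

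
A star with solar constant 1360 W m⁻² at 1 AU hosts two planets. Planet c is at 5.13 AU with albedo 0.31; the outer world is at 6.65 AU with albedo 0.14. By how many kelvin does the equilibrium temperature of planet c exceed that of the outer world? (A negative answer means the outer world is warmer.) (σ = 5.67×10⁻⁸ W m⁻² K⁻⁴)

T_eq = [S₀(1−A)/(4σd²)]^(1/4), so T ∝ (1−A)^(1/4) / √d.
T₁ = [1360×0.69/(4×5.67×10⁻⁸×5.13²)]^(1/4) = 111.98 K.
T₂ = [1360×0.86/(4×5.67×10⁻⁸×6.65²)]^(1/4) = 103.92 K.

ΔT ≈ 8.1 K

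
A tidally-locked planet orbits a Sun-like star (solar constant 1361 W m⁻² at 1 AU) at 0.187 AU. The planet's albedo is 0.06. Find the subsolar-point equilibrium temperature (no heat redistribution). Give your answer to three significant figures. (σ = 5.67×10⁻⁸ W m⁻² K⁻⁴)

Flux at 0.187 AU: S = 1361/0.187² = 3.89×10⁴ W m⁻².
At the subsolar point the surface absorbs S(1−A) and emits σT⁴ per unit area — no factor of 4, since only the local patch is in balance.
T = [3.89×10⁴ × 0.94 / 5.67×10⁻⁸]^(1/4) = (6.45×10¹¹)^(1/4) = 896 K.

T_ss ≈ 896 K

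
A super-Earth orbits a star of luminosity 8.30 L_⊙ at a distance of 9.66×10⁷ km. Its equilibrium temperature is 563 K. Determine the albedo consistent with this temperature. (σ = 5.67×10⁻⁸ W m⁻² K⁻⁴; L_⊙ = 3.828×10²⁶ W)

A ≈ 0.16

d = 9.66×10⁷ km = 9.66×10¹⁰ m.
L = 8.30 × 3.828×10²⁶ = 3.18×10²⁷ W.
Flux: S = L/(4πd²) = 3.18×10²⁷/(4π×(9.66×10¹⁰)²) = 2.71×10⁴ W m⁻².
From T_eq⁴ = S(1−A)/(4σ): 1−A = 4σT_eq⁴/S.
1−A = 4 × 5.67×10⁻⁸ × (563)⁴ / 2.71×10⁴ = 0.841.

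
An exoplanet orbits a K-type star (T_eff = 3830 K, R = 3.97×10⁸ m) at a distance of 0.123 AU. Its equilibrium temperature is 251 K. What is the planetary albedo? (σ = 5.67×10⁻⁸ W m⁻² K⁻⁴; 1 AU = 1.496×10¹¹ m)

A ≈ 0.84

d = 0.123 AU = 1.84×10¹⁰ m.
L = 4πR_⋆²σT_⋆⁴ = 4π(3.97×10⁸)² × 5.67×10⁻⁸ × (3830)⁴ = 2.42×10²⁵ W.
S = L/(4πd²) = 5680 W m⁻².
From T_eq⁴ = S(1−A)/(4σ): 1−A = 4σT_eq⁴/S.
1−A = 4 × 5.67×10⁻⁸ × (251)⁴ / 5680 = 0.159.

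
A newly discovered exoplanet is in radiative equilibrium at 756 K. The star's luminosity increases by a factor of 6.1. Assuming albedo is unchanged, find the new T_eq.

T_eq ≈ 1190 K

T_eq ∝ L^(1/4) · d^(−1/2).
T′ = 756 × 6.1^(1/4) = 1190 K.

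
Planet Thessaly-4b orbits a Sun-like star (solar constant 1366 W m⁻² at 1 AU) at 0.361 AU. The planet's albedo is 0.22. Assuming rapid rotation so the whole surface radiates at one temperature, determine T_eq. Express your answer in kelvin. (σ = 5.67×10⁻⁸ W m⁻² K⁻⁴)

T_eq ≈ 436 K

Flux at 0.361 AU: S = 1366/0.361² = 1.05×10⁴ W m⁻².
Energy balance: absorbed = emitted ⇒ πR²·S(1−A) = 4πR²·σT_eq⁴, so T_eq⁴ = S(1−A)/(4σ).
T_eq = [1.05×10⁴ × 0.78 / (4 × 5.67×10⁻⁸)]^(1/4) = (3.60×10¹⁰)^(1/4) = 436 K.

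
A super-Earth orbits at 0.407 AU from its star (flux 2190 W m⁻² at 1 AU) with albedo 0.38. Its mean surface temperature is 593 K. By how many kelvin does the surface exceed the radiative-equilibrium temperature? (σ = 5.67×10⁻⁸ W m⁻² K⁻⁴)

ΔT ≈ 157.0 K

S = 2190/0.407² = 1.322×10⁴ W m⁻².
T_eq = [S(1−A)/(4σ)]^(1/4) = [1.322×10⁴×0.62/(4×5.67×10⁻⁸)]^(1/4) = 436.0 K.
ΔT = T_surf − T_eq = 593 − 436.0.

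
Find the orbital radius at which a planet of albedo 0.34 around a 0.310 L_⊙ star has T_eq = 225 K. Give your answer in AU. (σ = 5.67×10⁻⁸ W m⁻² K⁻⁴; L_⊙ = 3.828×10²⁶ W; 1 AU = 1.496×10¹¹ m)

d ≈ 0.692 AU

L = 0.310 × 3.828×10²⁶ = 1.19×10²⁶ W.
From T_eq⁴ = L(1−A)/(16πσd²): d = √[L(1−A)/(16πσT_eq⁴)].
d = √[1.19×10²⁶ × 0.66 / (16π × 5.67×10⁻⁸ × (225)⁴)] = 1.04×10¹¹ m = 0.692 AU.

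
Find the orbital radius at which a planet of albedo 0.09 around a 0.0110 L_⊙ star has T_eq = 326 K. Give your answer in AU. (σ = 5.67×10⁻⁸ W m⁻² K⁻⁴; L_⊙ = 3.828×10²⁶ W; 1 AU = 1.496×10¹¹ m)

d ≈ 0.0729 AU

L = 0.0110 × 3.828×10²⁶ = 4.21×10²⁴ W.
From T_eq⁴ = L(1−A)/(16πσd²): d = √[L(1−A)/(16πσT_eq⁴)].
d = √[4.21×10²⁴ × 0.91 / (16π × 5.67×10⁻⁸ × (326)⁴)] = 1.09×10¹⁰ m = 0.0729 AU.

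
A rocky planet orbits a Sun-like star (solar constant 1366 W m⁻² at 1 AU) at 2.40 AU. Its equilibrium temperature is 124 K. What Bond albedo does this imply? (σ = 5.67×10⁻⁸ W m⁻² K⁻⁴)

Flux at 2.40 AU: S = 1366/2.40² = 237 W m⁻².
From T_eq⁴ = S(1−A)/(4σ): 1−A = 4σT_eq⁴/S.
1−A = 4 × 5.67×10⁻⁸ × (124)⁴ / 237 = 0.226.

A ≈ 0.77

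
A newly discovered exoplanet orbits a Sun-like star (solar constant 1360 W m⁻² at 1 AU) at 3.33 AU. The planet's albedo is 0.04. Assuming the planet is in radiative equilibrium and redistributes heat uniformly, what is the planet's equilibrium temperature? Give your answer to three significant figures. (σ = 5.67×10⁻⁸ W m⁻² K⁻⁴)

Flux at 3.33 AU: S = 1360/3.33² = 123 W m⁻².
Energy balance: absorbed = emitted ⇒ πR²·S(1−A) = 4πR²·σT_eq⁴, so T_eq⁴ = S(1−A)/(4σ).
T_eq = [123 × 0.96 / (4 × 5.67×10⁻⁸)]^(1/4) = (5.19×10⁸)^(1/4) = 151 K.

T_eq ≈ 151 K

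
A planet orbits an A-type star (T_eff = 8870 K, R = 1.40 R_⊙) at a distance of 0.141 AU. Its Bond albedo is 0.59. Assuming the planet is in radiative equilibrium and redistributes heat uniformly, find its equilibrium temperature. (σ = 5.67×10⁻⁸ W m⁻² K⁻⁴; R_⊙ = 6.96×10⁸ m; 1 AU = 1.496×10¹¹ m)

R_⋆ = 1.40 × 6.96×10⁸ = 9.74×10⁸ m.
d = 0.141 AU = 2.11×10¹⁰ m.
L = 4πR_⋆²σT_⋆⁴ = 4π(9.74×10⁸)² × 5.67×10⁻⁸ × (8870)⁴ = 4.19×10²⁷ W.
S = L/(4πd²) = 7.49×10⁵ W m⁻².
Energy balance: absorbed = emitted ⇒ πR²·S(1−A) = 4πR²·σT_eq⁴, so T_eq⁴ = S(1−A)/(4σ).
T_eq = [7.49×10⁵ × 0.41 / (4 × 5.67×10⁻⁸)]^(1/4) = (1.35×10¹²)^(1/4) = 1080 K.

T_eq ≈ 1080 K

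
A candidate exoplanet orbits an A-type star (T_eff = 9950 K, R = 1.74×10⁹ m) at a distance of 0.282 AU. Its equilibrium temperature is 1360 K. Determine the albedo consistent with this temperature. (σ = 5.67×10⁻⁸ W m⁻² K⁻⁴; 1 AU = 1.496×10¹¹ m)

d = 0.282 AU = 4.22×10¹⁰ m.
L = 4πR_⋆²σT_⋆⁴ = 4π(1.74×10⁹)² × 5.67×10⁻⁸ × (9950)⁴ = 2.11×10²⁸ W.
S = L/(4πd²) = 9.45×10⁵ W m⁻².
From T_eq⁴ = S(1−A)/(4σ): 1−A = 4σT_eq⁴/S.
1−A = 4 × 5.67×10⁻⁸ × (1360)⁴ / 9.45×10⁵ = 0.821.

A ≈ 0.18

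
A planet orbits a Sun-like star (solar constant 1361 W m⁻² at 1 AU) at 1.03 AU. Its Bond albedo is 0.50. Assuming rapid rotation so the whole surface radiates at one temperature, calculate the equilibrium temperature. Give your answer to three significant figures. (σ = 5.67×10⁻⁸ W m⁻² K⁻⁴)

Flux at 1.03 AU: S = 1361/1.03² = 1280 W m⁻².
Energy balance: absorbed = emitted ⇒ πR²·S(1−A) = 4πR²·σT_eq⁴, so T_eq⁴ = S(1−A)/(4σ).
T_eq = [1280 × 0.50 / (4 × 5.67×10⁻⁸)]^(1/4) = (2.83×10⁹)^(1/4) = 231 K.

T_eq ≈ 231 K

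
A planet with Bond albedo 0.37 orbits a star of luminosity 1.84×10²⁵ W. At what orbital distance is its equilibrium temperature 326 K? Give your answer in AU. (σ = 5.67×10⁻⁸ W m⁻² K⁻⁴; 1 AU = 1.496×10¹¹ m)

From T_eq⁴ = L(1−A)/(16πσd²): d = √[L(1−A)/(16πσT_eq⁴)].
d = √[1.84×10²⁵ × 0.63 / (16π × 5.67×10⁻⁸ × (326)⁴)] = 1.90×10¹⁰ m = 0.127 AU.

d ≈ 0.127 AU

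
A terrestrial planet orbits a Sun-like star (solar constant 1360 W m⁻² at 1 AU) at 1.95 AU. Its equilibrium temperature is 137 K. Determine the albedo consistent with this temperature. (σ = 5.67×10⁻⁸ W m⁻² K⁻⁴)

A ≈ 0.78

Flux at 1.95 AU: S = 1360/1.95² = 358 W m⁻².
From T_eq⁴ = S(1−A)/(4σ): 1−A = 4σT_eq⁴/S.
1−A = 4 × 5.67×10⁻⁸ × (137)⁴ / 358 = 0.223.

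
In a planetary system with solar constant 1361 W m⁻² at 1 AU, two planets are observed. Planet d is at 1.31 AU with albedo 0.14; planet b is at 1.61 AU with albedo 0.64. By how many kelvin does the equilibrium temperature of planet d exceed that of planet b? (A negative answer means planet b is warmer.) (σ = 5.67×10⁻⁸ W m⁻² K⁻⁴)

ΔT ≈ 64.3 K

T_eq = [S₀(1−A)/(4σd²)]^(1/4), so T ∝ (1−A)^(1/4) / √d.
T₁ = [1361×0.86/(4×5.67×10⁻⁸×1.31²)]^(1/4) = 234.18 K.
T₂ = [1361×0.36/(4×5.67×10⁻⁸×1.61²)]^(1/4) = 169.91 K.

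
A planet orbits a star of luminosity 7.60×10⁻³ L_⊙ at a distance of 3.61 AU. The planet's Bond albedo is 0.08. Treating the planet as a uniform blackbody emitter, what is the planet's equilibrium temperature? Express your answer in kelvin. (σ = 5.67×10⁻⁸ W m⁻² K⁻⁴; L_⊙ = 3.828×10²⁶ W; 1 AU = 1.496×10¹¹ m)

T_eq ≈ 42.4 K

d = 3.61 AU = 5.40×10¹¹ m.
L = 7.60×10⁻³ × 3.828×10²⁶ = 2.91×10²⁴ W.
Flux: S = L/(4πd²) = 2.91×10²⁴/(4π×(5.40×10¹¹)²) = 0.794 W m⁻².
Energy balance: absorbed = emitted ⇒ πR²·S(1−A) = 4πR²·σT_eq⁴, so T_eq⁴ = S(1−A)/(4σ).
T_eq = [0.794 × 0.92 / (4 × 5.67×10⁻⁸)]^(1/4) = (3.22×10⁶)^(1/4) = 42.4 K.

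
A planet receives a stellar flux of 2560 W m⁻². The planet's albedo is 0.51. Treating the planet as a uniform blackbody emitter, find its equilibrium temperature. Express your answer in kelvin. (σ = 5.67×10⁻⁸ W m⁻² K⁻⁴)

T_eq ≈ 273 K

Energy balance: absorbed = emitted ⇒ πR²·S(1−A) = 4πR²·σT_eq⁴, so T_eq⁴ = S(1−A)/(4σ).
T_eq = [2560 × 0.49 / (4 × 5.67×10⁻⁸)]^(1/4) = (5.53×10⁹)^(1/4) = 273 K.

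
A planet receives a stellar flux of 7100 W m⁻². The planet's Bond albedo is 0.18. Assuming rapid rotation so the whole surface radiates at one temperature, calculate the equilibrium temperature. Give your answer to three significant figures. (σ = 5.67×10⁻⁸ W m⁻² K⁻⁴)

T_eq ≈ 400 K

Energy balance: absorbed = emitted ⇒ πR²·S(1−A) = 4πR²·σT_eq⁴, so T_eq⁴ = S(1−A)/(4σ).
T_eq = [7100 × 0.82 / (4 × 5.67×10⁻⁸)]^(1/4) = (2.57×10¹⁰)^(1/4) = 400 K.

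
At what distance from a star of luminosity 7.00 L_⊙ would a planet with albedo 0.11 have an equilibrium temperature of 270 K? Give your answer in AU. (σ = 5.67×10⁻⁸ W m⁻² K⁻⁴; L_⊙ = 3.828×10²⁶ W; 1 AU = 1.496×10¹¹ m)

d ≈ 2.65 AU

L = 7.00 × 3.828×10²⁶ = 2.68×10²⁷ W.
From T_eq⁴ = L(1−A)/(16πσd²): d = √[L(1−A)/(16πσT_eq⁴)].
d = √[2.68×10²⁷ × 0.89 / (16π × 5.67×10⁻⁸ × (270)⁴)] = 3.97×10¹¹ m = 2.65 AU.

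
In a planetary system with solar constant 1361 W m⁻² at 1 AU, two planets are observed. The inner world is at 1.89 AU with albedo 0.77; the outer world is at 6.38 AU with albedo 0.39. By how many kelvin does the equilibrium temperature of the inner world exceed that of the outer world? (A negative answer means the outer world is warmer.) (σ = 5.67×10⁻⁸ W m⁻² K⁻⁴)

T_eq = [S₀(1−A)/(4σd²)]^(1/4), so T ∝ (1−A)^(1/4) / √d.
T₁ = [1361×0.23/(4×5.67×10⁻⁸×1.89²)]^(1/4) = 140.20 K.
T₂ = [1361×0.61/(4×5.67×10⁻⁸×6.38²)]^(1/4) = 97.38 K.

ΔT ≈ 42.8 K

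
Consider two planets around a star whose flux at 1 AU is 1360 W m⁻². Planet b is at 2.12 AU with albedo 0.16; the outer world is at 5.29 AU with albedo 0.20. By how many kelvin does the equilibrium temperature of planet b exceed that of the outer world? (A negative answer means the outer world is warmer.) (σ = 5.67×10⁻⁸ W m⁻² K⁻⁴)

T_eq = [S₀(1−A)/(4σd²)]^(1/4), so T ∝ (1−A)^(1/4) / √d.
T₁ = [1360×0.84/(4×5.67×10⁻⁸×2.12²)]^(1/4) = 182.97 K.
T₂ = [1360×0.80/(4×5.67×10⁻⁸×5.29²)]^(1/4) = 114.42 K.

ΔT ≈ 68.5 K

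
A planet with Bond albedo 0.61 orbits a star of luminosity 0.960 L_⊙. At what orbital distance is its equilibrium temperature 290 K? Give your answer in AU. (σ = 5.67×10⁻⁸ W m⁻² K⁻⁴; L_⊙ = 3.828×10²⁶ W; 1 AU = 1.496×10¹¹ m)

d ≈ 0.564 AU

L = 0.960 × 3.828×10²⁶ = 3.67×10²⁶ W.
From T_eq⁴ = L(1−A)/(16πσd²): d = √[L(1−A)/(16πσT_eq⁴)].
d = √[3.67×10²⁶ × 0.39 / (16π × 5.67×10⁻⁸ × (290)⁴)] = 8.43×10¹⁰ m = 0.564 AU.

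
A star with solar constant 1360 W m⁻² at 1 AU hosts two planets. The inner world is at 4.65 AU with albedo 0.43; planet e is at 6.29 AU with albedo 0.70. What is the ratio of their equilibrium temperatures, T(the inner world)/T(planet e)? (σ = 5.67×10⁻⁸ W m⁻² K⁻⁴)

T_eq = [S₀(1−A)/(4σd²)]^(1/4), so T ∝ (1−A)^(1/4) / √d.
T₁ = [1360×0.57/(4×5.67×10⁻⁸×4.65²)]^(1/4) = 112.13 K.
T₂ = [1360×0.30/(4×5.67×10⁻⁸×6.29²)]^(1/4) = 82.12 K.

T₁/T₂ ≈ 1.365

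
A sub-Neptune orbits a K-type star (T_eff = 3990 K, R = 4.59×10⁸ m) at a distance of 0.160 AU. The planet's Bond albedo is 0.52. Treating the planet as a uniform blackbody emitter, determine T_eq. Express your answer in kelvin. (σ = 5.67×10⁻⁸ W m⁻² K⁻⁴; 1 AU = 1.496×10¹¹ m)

T_eq ≈ 325 K

d = 0.160 AU = 2.39×10¹⁰ m.
L = 4πR_⋆²σT_⋆⁴ = 4π(4.59×10⁸)² × 5.67×10⁻⁸ × (3990)⁴ = 3.80×10²⁵ W.
S = L/(4πd²) = 5280 W m⁻².
Energy balance: absorbed = emitted ⇒ πR²·S(1−A) = 4πR²·σT_eq⁴, so T_eq⁴ = S(1−A)/(4σ).
T_eq = [5280 × 0.48 / (4 × 5.67×10⁻⁸)]^(1/4) = (1.12×10¹⁰)^(1/4) = 325 K.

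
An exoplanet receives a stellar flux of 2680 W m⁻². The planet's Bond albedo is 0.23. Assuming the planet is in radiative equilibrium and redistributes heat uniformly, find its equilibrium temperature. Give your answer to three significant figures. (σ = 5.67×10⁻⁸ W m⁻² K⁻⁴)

T_eq ≈ 309 K

Energy balance: absorbed = emitted ⇒ πR²·S(1−A) = 4πR²·σT_eq⁴, so T_eq⁴ = S(1−A)/(4σ).
T_eq = [2680 × 0.77 / (4 × 5.67×10⁻⁸)]^(1/4) = (9.10×10⁹)^(1/4) = 309 K.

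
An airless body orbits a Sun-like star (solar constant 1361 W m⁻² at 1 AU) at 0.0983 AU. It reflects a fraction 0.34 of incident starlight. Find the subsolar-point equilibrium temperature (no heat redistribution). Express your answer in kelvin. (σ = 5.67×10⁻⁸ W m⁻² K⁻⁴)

T_ss ≈ 1130 K

Flux at 0.0983 AU: S = 1361/0.0983² = 1.41×10⁵ W m⁻².
At the subsolar point the surface absorbs S(1−A) and emits σT⁴ per unit area — no factor of 4, since only the local patch is in balance.
T = [1.41×10⁵ × 0.66 / 5.67×10⁻⁸]^(1/4) = (1.64×10¹²)^(1/4) = 1130 K.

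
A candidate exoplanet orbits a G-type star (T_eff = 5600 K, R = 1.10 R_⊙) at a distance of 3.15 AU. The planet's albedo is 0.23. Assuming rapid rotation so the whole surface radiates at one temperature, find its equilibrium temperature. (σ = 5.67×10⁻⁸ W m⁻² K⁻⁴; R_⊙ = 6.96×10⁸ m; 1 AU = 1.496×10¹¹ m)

R_⋆ = 1.10 × 6.96×10⁸ = 7.66×10⁸ m.
d = 3.15 AU = 4.71×10¹¹ m.
L = 4πR_⋆²σT_⋆⁴ = 4π(7.66×10⁸)² × 5.67×10⁻⁸ × (5600)⁴ = 4.11×10²⁶ W.
S = L/(4πd²) = 147 W m⁻².
Energy balance: absorbed = emitted ⇒ πR²·S(1−A) = 4πR²·σT_eq⁴, so T_eq⁴ = S(1−A)/(4σ).
T_eq = [147 × 0.77 / (4 × 5.67×10⁻⁸)]^(1/4) = (5.00×10⁸)^(1/4) = 150 K.

T_eq ≈ 150 K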